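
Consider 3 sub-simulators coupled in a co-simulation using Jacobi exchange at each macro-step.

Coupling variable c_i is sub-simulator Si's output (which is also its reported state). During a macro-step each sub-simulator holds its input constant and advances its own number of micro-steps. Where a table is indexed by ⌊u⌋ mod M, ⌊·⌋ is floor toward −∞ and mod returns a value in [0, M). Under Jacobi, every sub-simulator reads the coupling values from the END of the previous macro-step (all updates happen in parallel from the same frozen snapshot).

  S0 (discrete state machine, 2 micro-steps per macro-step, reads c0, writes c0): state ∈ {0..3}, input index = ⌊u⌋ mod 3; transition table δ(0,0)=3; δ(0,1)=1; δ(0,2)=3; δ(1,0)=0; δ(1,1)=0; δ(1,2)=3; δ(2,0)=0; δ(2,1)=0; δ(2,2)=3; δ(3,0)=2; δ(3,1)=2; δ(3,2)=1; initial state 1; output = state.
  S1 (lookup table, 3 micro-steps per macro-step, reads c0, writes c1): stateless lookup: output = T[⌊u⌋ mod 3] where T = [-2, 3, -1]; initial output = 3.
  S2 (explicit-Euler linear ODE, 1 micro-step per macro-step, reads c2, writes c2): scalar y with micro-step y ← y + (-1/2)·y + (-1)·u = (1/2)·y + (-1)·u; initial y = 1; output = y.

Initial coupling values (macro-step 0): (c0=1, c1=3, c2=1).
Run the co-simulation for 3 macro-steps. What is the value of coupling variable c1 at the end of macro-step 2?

macro 1: S0 reads c0=1 → after 2×micro: 1; S1 reads c0=1 → after 3×micro: 3; S2 reads c2=1 → after 1×micro: -1/2 ⇒ (c0=1, c1=3, c2=-1/2)
macro 2: S0 reads c0=1 → after 2×micro: 1; S1 reads c0=1 → after 3×micro: 3; S2 reads c2=-1/2 → after 1×micro: 1/4 ⇒ (c0=1, c1=3, c2=1/4)
macro 3: S0 reads c0=1 → after 2×micro: 1; S1 reads c0=1 → after 3×micro: 3; S2 reads c2=1/4 → after 1×micro: -1/8 ⇒ (c0=1, c1=3, c2=-1/8)

c1 at macro-step 2 = 3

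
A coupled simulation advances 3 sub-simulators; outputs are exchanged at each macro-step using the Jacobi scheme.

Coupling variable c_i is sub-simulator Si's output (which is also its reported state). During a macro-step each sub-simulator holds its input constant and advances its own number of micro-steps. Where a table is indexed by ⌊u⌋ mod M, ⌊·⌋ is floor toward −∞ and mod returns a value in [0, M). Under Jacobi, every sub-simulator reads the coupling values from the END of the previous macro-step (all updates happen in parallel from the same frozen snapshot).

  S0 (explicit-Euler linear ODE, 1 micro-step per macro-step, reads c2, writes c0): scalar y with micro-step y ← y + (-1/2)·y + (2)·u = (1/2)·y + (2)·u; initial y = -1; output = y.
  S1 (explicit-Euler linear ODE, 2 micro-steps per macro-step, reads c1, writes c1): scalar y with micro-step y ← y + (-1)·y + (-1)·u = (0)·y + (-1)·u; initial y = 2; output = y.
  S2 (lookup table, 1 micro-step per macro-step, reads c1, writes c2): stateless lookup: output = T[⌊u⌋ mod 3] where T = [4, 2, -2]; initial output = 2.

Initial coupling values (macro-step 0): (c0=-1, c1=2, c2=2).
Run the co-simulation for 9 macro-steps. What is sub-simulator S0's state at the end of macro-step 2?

S0 state at macro-step 2 = -9/4

macro 1: S0 reads c2=2 → after 1×micro: 7/2; S1 reads c1=2 → after 2×micro: -2; S2 reads c1=2 → after 1×micro: -2 ⇒ (c0=7/2, c1=-2, c2=-2)
macro 2: S0 reads c2=-2 → after 1×micro: -9/4; S1 reads c1=-2 → after 2×micro: 2; S2 reads c1=-2 → after 1×micro: 2 ⇒ (c0=-9/4, c1=2, c2=2)
macro 3: S0 reads c2=2 → after 1×micro: 23/8; S1 reads c1=2 → after 2×micro: -2; S2 reads c1=2 → after 1×micro: -2 ⇒ (c0=23/8, c1=-2, c2=-2)
macro 4: S0 reads c2=-2 → after 1×micro: -41/16; S1 reads c1=-2 → after 2×micro: 2; S2 reads c1=-2 → after 1×micro: 2 ⇒ (c0=-41/16, c1=2, c2=2)
macro 5: S0 reads c2=2 → after 1×micro: 87/32; S1 reads c1=2 → after 2×micro: -2; S2 reads c1=2 → after 1×micro: -2 ⇒ (c0=87/32, c1=-2, c2=-2)
macro 6: S0 reads c2=-2 → after 1×micro: -169/64; S1 reads c1=-2 → after 2×micro: 2; S2 reads c1=-2 → after 1×micro: 2 ⇒ (c0=-169/64, c1=2, c2=2)
macro 7: S0 reads c2=2 → after 1×micro: 343/128; S1 reads c1=2 → after 2×micro: -2; S2 reads c1=2 → after 1×micro: -2 ⇒ (c0=343/128, c1=-2, c2=-2)
macro 8: S0 reads c2=-2 → after 1×micro: -681/256; S1 reads c1=-2 → after 2×micro: 2; S2 reads c1=-2 → after 1×micro: 2 ⇒ (c0=-681/256, c1=2, c2=2)
macro 9: S0 reads c2=2 → after 1×micro: 1367/512; S1 reads c1=2 → after 2×micro: -2; S2 reads c1=2 → after 1×micro: -2 ⇒ (c0=1367/512, c1=-2, c2=-2)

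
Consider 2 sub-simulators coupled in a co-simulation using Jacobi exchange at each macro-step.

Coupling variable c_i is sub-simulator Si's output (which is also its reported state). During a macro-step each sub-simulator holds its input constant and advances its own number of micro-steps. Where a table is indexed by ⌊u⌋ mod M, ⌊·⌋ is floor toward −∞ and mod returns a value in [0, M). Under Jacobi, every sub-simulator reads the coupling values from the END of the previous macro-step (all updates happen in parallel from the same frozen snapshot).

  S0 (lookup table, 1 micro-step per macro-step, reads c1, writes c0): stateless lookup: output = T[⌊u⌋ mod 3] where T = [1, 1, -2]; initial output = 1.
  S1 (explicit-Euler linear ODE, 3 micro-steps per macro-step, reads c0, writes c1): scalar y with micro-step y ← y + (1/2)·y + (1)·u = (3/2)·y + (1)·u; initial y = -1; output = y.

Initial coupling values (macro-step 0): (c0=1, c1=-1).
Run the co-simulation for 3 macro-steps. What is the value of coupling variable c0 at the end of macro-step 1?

c0 at macro-step 1 = -2

macro 1: S0 reads c1=-1 → after 1×micro: -2; S1 reads c0=1 → after 3×micro: 11/8 ⇒ (c0=-2, c1=11/8)
macro 2: S0 reads c1=11/8 → after 1×micro: 1; S1 reads c0=-2 → after 3×micro: -311/64 ⇒ (c0=1, c1=-311/64)
macro 3: S0 reads c1=-311/64 → after 1×micro: 1; S1 reads c0=1 → after 3×micro: -5965/512 ⇒ (c0=1, c1=-5965/512)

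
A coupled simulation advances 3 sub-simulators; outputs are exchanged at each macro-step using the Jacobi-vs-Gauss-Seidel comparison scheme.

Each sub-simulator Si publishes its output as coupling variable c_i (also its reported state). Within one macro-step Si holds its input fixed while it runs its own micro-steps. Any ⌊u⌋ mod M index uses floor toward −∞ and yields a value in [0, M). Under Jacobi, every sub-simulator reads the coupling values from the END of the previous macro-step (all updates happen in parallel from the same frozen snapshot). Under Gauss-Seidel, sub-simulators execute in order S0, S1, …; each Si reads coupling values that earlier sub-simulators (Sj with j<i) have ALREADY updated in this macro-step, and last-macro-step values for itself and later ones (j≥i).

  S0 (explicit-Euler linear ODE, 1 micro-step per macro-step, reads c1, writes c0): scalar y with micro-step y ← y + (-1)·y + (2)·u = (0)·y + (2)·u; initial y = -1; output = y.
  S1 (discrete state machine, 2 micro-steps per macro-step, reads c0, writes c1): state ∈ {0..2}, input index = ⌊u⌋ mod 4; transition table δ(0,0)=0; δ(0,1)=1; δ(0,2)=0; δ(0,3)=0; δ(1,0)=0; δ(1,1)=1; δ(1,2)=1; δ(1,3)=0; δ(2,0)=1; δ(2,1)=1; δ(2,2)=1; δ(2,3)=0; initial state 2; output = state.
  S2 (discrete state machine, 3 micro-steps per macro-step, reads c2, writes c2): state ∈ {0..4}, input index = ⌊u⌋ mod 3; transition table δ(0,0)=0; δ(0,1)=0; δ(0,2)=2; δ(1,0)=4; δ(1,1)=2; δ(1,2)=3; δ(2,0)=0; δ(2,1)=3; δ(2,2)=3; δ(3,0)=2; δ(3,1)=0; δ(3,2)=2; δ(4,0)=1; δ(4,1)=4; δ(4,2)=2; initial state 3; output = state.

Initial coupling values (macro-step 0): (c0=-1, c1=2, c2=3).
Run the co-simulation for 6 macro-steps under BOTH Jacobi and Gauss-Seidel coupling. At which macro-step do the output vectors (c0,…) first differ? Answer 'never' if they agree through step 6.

[Jacobi] macro 1: S0 reads c1=2 → after 1×micro: 4; S1 reads c0=-1 → after 2×micro: 0; S2 reads c2=3 → after 3×micro: 0 ⇒ (c0=4, c1=0, c2=0)
[Jacobi] macro 2: S0 reads c1=0 → after 1×micro: 0; S1 reads c0=4 → after 2×micro: 0; S2 reads c2=0 → after 3×micro: 0 ⇒ (c0=0, c1=0, c2=0)
[Jacobi] macro 3: S0 reads c1=0 → after 1×micro: 0; S1 reads c0=0 → after 2×micro: 0; S2 reads c2=0 → after 3×micro: 0 ⇒ (c0=0, c1=0, c2=0)
[Jacobi] macro 4: S0 reads c1=0 → after 1×micro: 0; S1 reads c0=0 → after 2×micro: 0; S2 reads c2=0 → after 3×micro: 0 ⇒ (c0=0, c1=0, c2=0)
[Jacobi] macro 5: S0 reads c1=0 → after 1×micro: 0; S1 reads c0=0 → after 2×micro: 0; S2 reads c2=0 → after 3×micro: 0 ⇒ (c0=0, c1=0, c2=0)
[Jacobi] macro 6: S0 reads c1=0 → after 1×micro: 0; S1 reads c0=0 → after 2×micro: 0; S2 reads c2=0 → after 3×micro: 0 ⇒ (c0=0, c1=0, c2=0)
[Gauss-Seidel] macro 1: S0 reads c1=2 → after 1×micro: 4; S1 reads c0=4 → after 2×micro: 0; S2 reads c2=3 → after 3×micro: 0 ⇒ (c0=4, c1=0, c2=0)
[Gauss-Seidel] macro 2: S0 reads c1=0 → after 1×micro: 0; S1 reads c0=0 → after 2×micro: 0; S2 reads c2=0 → after 3×micro: 0 ⇒ (c0=0, c1=0, c2=0)
[Gauss-Seidel] macro 3: S0 reads c1=0 → after 1×micro: 0; S1 reads c0=0 → after 2×micro: 0; S2 reads c2=0 → after 3×micro: 0 ⇒ (c0=0, c1=0, c2=0)
[Gauss-Seidel] macro 4: S0 reads c1=0 → after 1×micro: 0; S1 reads c0=0 → after 2×micro: 0; S2 reads c2=0 → after 3×micro: 0 ⇒ (c0=0, c1=0, c2=0)
[Gauss-Seidel] macro 5: S0 reads c1=0 → after 1×micro: 0; S1 reads c0=0 → after 2×micro: 0; S2 reads c2=0 → after 3×micro: 0 ⇒ (c0=0, c1=0, c2=0)
[Gauss-Seidel] macro 6: S0 reads c1=0 → after 1×micro: 0; S1 reads c0=0 → after 2×micro: 0; S2 reads c2=0 → after 3×micro: 0 ⇒ (c0=0, c1=0, c2=0)

first divergence at macro-step: never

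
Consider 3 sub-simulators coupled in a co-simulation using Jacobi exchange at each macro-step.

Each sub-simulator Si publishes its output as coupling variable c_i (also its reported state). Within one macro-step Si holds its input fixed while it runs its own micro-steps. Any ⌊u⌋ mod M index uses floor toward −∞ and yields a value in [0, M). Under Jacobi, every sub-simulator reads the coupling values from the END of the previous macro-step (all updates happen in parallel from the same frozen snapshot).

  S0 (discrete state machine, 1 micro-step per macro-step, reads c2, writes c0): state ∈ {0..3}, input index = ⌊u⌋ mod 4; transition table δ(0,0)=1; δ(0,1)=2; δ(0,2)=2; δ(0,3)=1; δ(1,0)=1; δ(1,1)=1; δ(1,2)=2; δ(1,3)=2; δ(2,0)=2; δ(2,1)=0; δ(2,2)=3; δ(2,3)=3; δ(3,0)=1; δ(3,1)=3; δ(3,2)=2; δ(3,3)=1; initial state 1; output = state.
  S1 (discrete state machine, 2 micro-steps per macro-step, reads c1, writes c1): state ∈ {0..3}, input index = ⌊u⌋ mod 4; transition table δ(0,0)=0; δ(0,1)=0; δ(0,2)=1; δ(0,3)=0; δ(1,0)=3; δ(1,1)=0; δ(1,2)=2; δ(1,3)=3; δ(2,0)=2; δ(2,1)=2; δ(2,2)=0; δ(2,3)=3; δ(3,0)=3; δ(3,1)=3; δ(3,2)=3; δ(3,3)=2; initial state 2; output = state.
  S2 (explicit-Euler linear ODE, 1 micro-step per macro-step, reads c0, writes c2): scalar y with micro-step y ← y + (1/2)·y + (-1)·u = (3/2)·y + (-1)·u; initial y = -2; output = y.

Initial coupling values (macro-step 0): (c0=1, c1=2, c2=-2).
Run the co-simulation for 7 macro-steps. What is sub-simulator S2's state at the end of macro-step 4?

S2 state at macro-step 4 = -23

macro 1: S0 reads c2=-2 → after 1×micro: 2; S1 reads c1=2 → after 2×micro: 1; S2 reads c0=1 → after 1×micro: -4 ⇒ (c0=2, c1=1, c2=-4)
macro 2: S0 reads c2=-4 → after 1×micro: 2; S1 reads c1=1 → after 2×micro: 0; S2 reads c0=2 → after 1×micro: -8 ⇒ (c0=2, c1=0, c2=-8)
macro 3: S0 reads c2=-8 → after 1×micro: 2; S1 reads c1=0 → after 2×micro: 0; S2 reads c0=2 → after 1×micro: -14 ⇒ (c0=2, c1=0, c2=-14)
macro 4: S0 reads c2=-14 → after 1×micro: 3; S1 reads c1=0 → after 2×micro: 0; S2 reads c0=2 → after 1×micro: -23 ⇒ (c0=3, c1=0, c2=-23)
macro 5: S0 reads c2=-23 → after 1×micro: 3; S1 reads c1=0 → after 2×micro: 0; S2 reads c0=3 → after 1×micro: -75/2 ⇒ (c0=3, c1=0, c2=-75/2)
macro 6: S0 reads c2=-75/2 → after 1×micro: 2; S1 reads c1=0 → after 2×micro: 0; S2 reads c0=3 → after 1×micro: -237/4 ⇒ (c0=2, c1=0, c2=-237/4)
macro 7: S0 reads c2=-237/4 → after 1×micro: 2; S1 reads c1=0 → after 2×micro: 0; S2 reads c0=2 → after 1×micro: -727/8 ⇒ (c0=2, c1=0, c2=-727/8)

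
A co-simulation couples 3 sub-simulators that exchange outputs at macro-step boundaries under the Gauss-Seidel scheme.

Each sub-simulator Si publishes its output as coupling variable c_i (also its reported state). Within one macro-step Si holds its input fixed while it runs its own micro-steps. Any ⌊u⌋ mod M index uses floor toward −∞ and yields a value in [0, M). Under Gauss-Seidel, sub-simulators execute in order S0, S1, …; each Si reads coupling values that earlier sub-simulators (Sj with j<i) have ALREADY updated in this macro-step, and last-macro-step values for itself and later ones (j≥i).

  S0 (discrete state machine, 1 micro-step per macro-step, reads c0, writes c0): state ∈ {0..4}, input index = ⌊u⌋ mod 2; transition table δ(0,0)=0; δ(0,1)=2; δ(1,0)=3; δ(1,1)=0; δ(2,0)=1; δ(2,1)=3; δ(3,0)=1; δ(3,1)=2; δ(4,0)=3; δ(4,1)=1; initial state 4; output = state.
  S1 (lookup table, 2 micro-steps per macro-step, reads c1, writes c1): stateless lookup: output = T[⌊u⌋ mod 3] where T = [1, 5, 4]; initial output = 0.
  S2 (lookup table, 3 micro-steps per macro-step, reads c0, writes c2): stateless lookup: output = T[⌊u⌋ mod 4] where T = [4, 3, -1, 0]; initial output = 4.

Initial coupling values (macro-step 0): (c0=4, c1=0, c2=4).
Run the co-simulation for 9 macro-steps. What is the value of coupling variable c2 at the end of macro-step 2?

macro 1: S0 reads c0=4 → after 1×micro: 3; S1 reads c1=0 → after 2×micro: 1; S2 reads c0=3 → after 3×micro: 0 ⇒ (c0=3, c1=1, c2=0)
macro 2: S0 reads c0=3 → after 1×micro: 2; S1 reads c1=1 → after 2×micro: 5; S2 reads c0=2 → after 3×micro: -1 ⇒ (c0=2, c1=5, c2=-1)
macro 3: S0 reads c0=2 → after 1×micro: 1; S1 reads c1=5 → after 2×micro: 4; S2 reads c0=1 → after 3×micro: 3 ⇒ (c0=1, c1=4, c2=3)
macro 4: S0 reads c0=1 → after 1×micro: 0; S1 reads c1=4 → after 2×micro: 5; S2 reads c0=0 → after 3×micro: 4 ⇒ (c0=0, c1=5, c2=4)
macro 5: S0 reads c0=0 → after 1×micro: 0; S1 reads c1=5 → after 2×micro: 4; S2 reads c0=0 → after 3×micro: 4 ⇒ (c0=0, c1=4, c2=4)
macro 6: S0 reads c0=0 → after 1×micro: 0; S1 reads c1=4 → after 2×micro: 5; S2 reads c0=0 → after 3×micro: 4 ⇒ (c0=0, c1=5, c2=4)
macro 7: S0 reads c0=0 → after 1×micro: 0; S1 reads c1=5 → after 2×micro: 4; S2 reads c0=0 → after 3×micro: 4 ⇒ (c0=0, c1=4, c2=4)
macro 8: S0 reads c0=0 → after 1×micro: 0; S1 reads c1=4 → after 2×micro: 5; S2 reads c0=0 → after 3×micro: 4 ⇒ (c0=0, c1=5, c2=4)
macro 9: S0 reads c0=0 → after 1×micro: 0; S1 reads c1=5 → after 2×micro: 4; S2 reads c0=0 → after 3×micro: 4 ⇒ (c0=0, c1=4, c2=4)

c2 at macro-step 2 = -1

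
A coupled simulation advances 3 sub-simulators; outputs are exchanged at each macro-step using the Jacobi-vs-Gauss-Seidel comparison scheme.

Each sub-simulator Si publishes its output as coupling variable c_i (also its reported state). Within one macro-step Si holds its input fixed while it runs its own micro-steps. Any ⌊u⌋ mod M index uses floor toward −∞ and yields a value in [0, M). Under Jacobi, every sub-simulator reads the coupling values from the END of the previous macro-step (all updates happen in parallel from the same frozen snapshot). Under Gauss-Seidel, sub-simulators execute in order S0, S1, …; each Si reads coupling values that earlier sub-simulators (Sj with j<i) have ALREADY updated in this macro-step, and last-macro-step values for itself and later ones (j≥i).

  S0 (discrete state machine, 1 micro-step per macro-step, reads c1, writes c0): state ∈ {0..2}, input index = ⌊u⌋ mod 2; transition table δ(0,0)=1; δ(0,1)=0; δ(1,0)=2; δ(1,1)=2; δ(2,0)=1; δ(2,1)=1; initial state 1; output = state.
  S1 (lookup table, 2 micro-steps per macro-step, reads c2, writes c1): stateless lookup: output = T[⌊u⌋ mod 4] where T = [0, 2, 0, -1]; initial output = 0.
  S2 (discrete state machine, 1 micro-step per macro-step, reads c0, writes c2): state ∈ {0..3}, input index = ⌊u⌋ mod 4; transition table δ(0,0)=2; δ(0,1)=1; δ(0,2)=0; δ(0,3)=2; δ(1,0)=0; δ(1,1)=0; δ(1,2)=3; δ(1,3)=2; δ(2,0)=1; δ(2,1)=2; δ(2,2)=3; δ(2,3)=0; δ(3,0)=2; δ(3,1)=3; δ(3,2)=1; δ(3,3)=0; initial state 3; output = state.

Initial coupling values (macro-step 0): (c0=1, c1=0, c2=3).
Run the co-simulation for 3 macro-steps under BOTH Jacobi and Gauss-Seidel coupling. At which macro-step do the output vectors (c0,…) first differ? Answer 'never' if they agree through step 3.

first divergence at macro-step: 1

[Jacobi] macro 1: S0 reads c1=0 → after 1×micro: 2; S1 reads c2=3 → after 2×micro: -1; S2 reads c0=1 → after 1×micro: 3 ⇒ (c0=2, c1=-1, c2=3)
[Jacobi] macro 2: S0 reads c1=-1 → after 1×micro: 1; S1 reads c2=3 → after 2×micro: -1; S2 reads c0=2 → after 1×micro: 1 ⇒ (c0=1, c1=-1, c2=1)
[Jacobi] macro 3: S0 reads c1=-1 → after 1×micro: 2; S1 reads c2=1 → after 2×micro: 2; S2 reads c0=1 → after 1×micro: 0 ⇒ (c0=2, c1=2, c2=0)
[Gauss-Seidel] macro 1: S0 reads c1=0 → after 1×micro: 2; S1 reads c2=3 → after 2×micro: -1; S2 reads c0=2 → after 1×micro: 1 ⇒ (c0=2, c1=-1, c2=1)
[Gauss-Seidel] macro 2: S0 reads c1=-1 → after 1×micro: 1; S1 reads c2=1 → after 2×micro: 2; S2 reads c0=1 → after 1×micro: 0 ⇒ (c0=1, c1=2, c2=0)
[Gauss-Seidel] macro 3: S0 reads c1=2 → after 1×micro: 2; S1 reads c2=0 → after 2×micro: 0; S2 reads c0=2 → after 1×micro: 0 ⇒ (c0=2, c1=0, c2=0)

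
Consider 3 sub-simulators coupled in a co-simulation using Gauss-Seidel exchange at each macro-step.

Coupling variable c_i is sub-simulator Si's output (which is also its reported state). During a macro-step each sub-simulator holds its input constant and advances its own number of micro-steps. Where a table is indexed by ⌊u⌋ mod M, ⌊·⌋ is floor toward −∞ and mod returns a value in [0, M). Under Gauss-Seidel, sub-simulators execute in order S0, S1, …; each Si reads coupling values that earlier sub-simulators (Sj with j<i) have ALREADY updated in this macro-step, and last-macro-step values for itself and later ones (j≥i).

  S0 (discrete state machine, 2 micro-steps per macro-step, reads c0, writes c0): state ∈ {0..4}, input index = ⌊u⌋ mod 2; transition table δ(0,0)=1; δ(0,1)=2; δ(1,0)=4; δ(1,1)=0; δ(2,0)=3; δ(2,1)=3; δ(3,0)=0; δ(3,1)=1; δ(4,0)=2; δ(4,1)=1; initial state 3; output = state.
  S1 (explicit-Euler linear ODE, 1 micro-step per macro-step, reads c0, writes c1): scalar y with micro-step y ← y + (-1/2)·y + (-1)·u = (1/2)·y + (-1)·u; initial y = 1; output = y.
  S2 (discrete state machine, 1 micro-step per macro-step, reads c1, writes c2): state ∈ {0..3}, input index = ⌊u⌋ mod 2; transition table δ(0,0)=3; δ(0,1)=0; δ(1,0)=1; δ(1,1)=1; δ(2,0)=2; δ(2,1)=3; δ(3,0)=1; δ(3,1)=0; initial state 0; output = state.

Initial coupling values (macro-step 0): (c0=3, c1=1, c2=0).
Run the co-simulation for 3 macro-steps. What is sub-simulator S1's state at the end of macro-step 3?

macro 1: S0 reads c0=3 → after 2×micro: 0; S1 reads c0=0 → after 1×micro: 1/2; S2 reads c1=1/2 → after 1×micro: 3 ⇒ (c0=0, c1=1/2, c2=3)
macro 2: S0 reads c0=0 → after 2×micro: 4; S1 reads c0=4 → after 1×micro: -15/4; S2 reads c1=-15/4 → after 1×micro: 1 ⇒ (c0=4, c1=-15/4, c2=1)
macro 3: S0 reads c0=4 → after 2×micro: 3; S1 reads c0=3 → after 1×micro: -39/8; S2 reads c1=-39/8 → after 1×micro: 1 ⇒ (c0=3, c1=-39/8, c2=1)

S1 state at macro-step 3 = -39/8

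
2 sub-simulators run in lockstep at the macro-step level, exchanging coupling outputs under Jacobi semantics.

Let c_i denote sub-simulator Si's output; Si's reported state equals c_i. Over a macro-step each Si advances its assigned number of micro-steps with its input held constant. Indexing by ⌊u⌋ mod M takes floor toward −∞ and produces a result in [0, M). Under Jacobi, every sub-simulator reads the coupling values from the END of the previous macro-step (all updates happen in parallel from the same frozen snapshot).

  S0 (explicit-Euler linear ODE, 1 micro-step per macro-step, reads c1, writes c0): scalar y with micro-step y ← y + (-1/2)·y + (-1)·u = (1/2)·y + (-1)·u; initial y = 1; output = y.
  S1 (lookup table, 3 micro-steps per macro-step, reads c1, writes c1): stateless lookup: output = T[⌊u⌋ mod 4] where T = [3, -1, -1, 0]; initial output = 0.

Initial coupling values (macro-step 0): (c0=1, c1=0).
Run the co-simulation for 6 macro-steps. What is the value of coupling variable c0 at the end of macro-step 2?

c0 at macro-step 2 = -11/4

macro 1: S0 reads c1=0 → after 1×micro: 1/2; S1 reads c1=0 → after 3×micro: 3 ⇒ (c0=1/2, c1=3)
macro 2: S0 reads c1=3 → after 1×micro: -11/4; S1 reads c1=3 → after 3×micro: 0 ⇒ (c0=-11/4, c1=0)
macro 3: S0 reads c1=0 → after 1×micro: -11/8; S1 reads c1=0 → after 3×micro: 3 ⇒ (c0=-11/8, c1=3)
macro 4: S0 reads c1=3 → after 1×micro: -59/16; S1 reads c1=3 → after 3×micro: 0 ⇒ (c0=-59/16, c1=0)
macro 5: S0 reads c1=0 → after 1×micro: -59/32; S1 reads c1=0 → after 3×micro: 3 ⇒ (c0=-59/32, c1=3)
macro 6: S0 reads c1=3 → after 1×micro: -251/64; S1 reads c1=3 → after 3×micro: 0 ⇒ (c0=-251/64, c1=0)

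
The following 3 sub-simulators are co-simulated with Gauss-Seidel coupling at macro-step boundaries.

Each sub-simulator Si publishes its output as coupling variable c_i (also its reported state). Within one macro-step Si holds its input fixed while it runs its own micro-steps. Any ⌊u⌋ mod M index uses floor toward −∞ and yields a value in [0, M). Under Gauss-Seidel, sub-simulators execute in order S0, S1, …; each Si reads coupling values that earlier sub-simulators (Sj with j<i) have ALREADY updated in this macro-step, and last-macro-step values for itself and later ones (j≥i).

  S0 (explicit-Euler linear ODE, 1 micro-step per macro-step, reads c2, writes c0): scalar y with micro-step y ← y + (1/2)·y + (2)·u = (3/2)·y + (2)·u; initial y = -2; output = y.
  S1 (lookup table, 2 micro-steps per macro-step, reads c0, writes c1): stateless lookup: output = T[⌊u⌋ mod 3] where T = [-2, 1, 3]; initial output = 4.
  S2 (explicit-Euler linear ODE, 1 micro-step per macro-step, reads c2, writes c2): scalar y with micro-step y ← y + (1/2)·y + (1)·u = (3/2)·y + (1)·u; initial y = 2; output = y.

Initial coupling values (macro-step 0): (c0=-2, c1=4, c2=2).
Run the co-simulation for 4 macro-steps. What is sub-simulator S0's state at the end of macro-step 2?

macro 1: S0 reads c2=2 → after 1×micro: 1; S1 reads c0=1 → after 2×micro: 1; S2 reads c2=2 → after 1×micro: 5 ⇒ (c0=1, c1=1, c2=5)
macro 2: S0 reads c2=5 → after 1×micro: 23/2; S1 reads c0=23/2 → after 2×micro: 3; S2 reads c2=5 → after 1×micro: 25/2 ⇒ (c0=23/2, c1=3, c2=25/2)
macro 3: S0 reads c2=25/2 → after 1×micro: 169/4; S1 reads c0=169/4 → after 2×micro: -2; S2 reads c2=25/2 → after 1×micro: 125/4 ⇒ (c0=169/4, c1=-2, c2=125/4)
macro 4: S0 reads c2=125/4 → after 1×micro: 1007/8; S1 reads c0=1007/8 → after 2×micro: 3; S2 reads c2=125/4 → after 1×micro: 625/8 ⇒ (c0=1007/8, c1=3, c2=625/8)

S0 state at macro-step 2 = 23/2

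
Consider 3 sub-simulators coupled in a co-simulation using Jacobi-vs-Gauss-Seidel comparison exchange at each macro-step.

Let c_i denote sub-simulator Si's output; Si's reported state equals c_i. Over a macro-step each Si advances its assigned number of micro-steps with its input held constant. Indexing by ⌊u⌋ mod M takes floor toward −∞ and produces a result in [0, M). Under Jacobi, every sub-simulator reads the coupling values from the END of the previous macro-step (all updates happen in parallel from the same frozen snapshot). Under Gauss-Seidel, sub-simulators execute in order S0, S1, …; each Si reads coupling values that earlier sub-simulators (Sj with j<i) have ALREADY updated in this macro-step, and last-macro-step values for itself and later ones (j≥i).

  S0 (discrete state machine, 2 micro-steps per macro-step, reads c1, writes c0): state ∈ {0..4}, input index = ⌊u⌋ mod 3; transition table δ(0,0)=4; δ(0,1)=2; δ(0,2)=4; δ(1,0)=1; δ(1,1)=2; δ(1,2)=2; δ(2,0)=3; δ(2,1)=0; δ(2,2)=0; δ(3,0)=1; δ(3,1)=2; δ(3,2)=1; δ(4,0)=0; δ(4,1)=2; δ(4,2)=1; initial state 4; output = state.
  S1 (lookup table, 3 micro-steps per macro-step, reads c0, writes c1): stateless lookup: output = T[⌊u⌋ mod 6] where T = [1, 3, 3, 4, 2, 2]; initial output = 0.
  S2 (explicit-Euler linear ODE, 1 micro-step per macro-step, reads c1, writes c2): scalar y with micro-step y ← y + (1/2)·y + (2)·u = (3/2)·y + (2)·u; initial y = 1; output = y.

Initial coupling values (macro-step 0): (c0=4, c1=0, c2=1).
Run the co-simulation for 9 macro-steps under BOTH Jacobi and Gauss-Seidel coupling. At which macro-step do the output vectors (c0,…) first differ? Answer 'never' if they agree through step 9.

first divergence at macro-step: 1

[Jacobi] macro 1: S0 reads c1=0 → after 2×micro: 4; S1 reads c0=4 → after 3×micro: 2; S2 reads c1=0 → after 1×micro: 3/2 ⇒ (c0=4, c1=2, c2=3/2)
[Jacobi] macro 2: S0 reads c1=2 → after 2×micro: 2; S1 reads c0=4 → after 3×micro: 2; S2 reads c1=2 → after 1×micro: 25/4 ⇒ (c0=2, c1=2, c2=25/4)
[Jacobi] macro 3: S0 reads c1=2 → after 2×micro: 4; S1 reads c0=2 → after 3×micro: 3; S2 reads c1=2 → after 1×micro: 107/8 ⇒ (c0=4, c1=3, c2=107/8)
[Jacobi] macro 4: S0 reads c1=3 → after 2×micro: 4; S1 reads c0=4 → after 3×micro: 2; S2 reads c1=3 → after 1×micro: 417/16 ⇒ (c0=4, c1=2, c2=417/16)
[Jacobi] macro 5: S0 reads c1=2 → after 2×micro: 2; S1 reads c0=4 → after 3×micro: 2; S2 reads c1=2 → after 1×micro: 1379/32 ⇒ (c0=2, c1=2, c2=1379/32)
[Jacobi] macro 6: S0 reads c1=2 → after 2×micro: 4; S1 reads c0=2 → after 3×micro: 3; S2 reads c1=2 → after 1×micro: 4393/64 ⇒ (c0=4, c1=3, c2=4393/64)
[Jacobi] macro 7: S0 reads c1=3 → after 2×micro: 4; S1 reads c0=4 → after 3×micro: 2; S2 reads c1=3 → after 1×micro: 13947/128 ⇒ (c0=4, c1=2, c2=13947/128)
[Jacobi] macro 8: S0 reads c1=2 → after 2×micro: 2; S1 reads c0=4 → after 3×micro: 2; S2 reads c1=2 → after 1×micro: 42865/256 ⇒ (c0=2, c1=2, c2=42865/256)
[Jacobi] macro 9: S0 reads c1=2 → after 2×micro: 4; S1 reads c0=2 → after 3×micro: 3; S2 reads c1=2 → after 1×micro: 130643/512 ⇒ (c0=4, c1=3, c2=130643/512)
[Gauss-Seidel] macro 1: S0 reads c1=0 → after 2×micro: 4; S1 reads c0=4 → after 3×micro: 2; S2 reads c1=2 → after 1×micro: 11/2 ⇒ (c0=4, c1=2, c2=11/2)
[Gauss-Seidel] macro 2: S0 reads c1=2 → after 2×micro: 2; S1 reads c0=2 → after 3×micro: 3; S2 reads c1=3 → after 1×micro: 57/4 ⇒ (c0=2, c1=3, c2=57/4)
[Gauss-Seidel] macro 3: S0 reads c1=3 → after 2×micro: 1; S1 reads c0=1 → after 3×micro: 3; S2 reads c1=3 → after 1×micro: 219/8 ⇒ (c0=1, c1=3, c2=219/8)
[Gauss-Seidel] macro 4: S0 reads c1=3 → after 2×micro: 1; S1 reads c0=1 → after 3×micro: 3; S2 reads c1=3 → after 1×micro: 753/16 ⇒ (c0=1, c1=3, c2=753/16)
[Gauss-Seidel] macro 5: S0 reads c1=3 → after 2×micro: 1; S1 reads c0=1 → after 3×micro: 3; S2 reads c1=3 → after 1×micro: 2451/32 ⇒ (c0=1, c1=3, c2=2451/32)
[Gauss-Seidel] macro 6: S0 reads c1=3 → after 2×micro: 1; S1 reads c0=1 → after 3×micro: 3; S2 reads c1=3 → after 1×micro: 7737/64 ⇒ (c0=1, c1=3, c2=7737/64)
[Gauss-Seidel] macro 7: S0 reads c1=3 → after 2×micro: 1; S1 reads c0=1 → after 3×micro: 3; S2 reads c1=3 → after 1×micro: 23979/128 ⇒ (c0=1, c1=3, c2=23979/128)
[Gauss-Seidel] macro 8: S0 reads c1=3 → after 2×micro: 1; S1 reads c0=1 → after 3×micro: 3; S2 reads c1=3 → after 1×micro: 73473/256 ⇒ (c0=1, c1=3, c2=73473/256)
[Gauss-Seidel] macro 9: S0 reads c1=3 → after 2×micro: 1; S1 reads c0=1 → after 3×micro: 3; S2 reads c1=3 → after 1×micro: 223491/512 ⇒ (c0=1, c1=3, c2=223491/512)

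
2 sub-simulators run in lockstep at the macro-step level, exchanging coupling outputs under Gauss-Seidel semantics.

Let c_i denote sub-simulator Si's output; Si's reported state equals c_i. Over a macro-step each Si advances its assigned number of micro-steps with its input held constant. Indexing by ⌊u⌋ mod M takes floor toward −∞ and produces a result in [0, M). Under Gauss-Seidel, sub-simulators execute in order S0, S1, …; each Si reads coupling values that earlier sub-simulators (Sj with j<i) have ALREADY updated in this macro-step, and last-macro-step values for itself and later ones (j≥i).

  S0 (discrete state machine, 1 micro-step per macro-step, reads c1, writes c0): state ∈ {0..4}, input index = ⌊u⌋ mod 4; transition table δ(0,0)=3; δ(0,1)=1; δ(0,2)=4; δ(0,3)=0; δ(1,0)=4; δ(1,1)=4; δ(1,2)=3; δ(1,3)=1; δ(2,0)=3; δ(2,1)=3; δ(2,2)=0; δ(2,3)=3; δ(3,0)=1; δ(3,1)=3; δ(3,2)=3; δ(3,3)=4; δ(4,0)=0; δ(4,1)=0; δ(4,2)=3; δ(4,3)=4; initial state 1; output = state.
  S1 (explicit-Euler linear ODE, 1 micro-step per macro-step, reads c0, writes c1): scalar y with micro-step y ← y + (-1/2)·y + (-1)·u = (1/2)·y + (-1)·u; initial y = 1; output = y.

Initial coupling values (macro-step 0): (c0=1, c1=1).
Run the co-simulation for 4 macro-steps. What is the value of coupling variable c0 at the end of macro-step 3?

c0 at macro-step 3 = 4

macro 1: S0 reads c1=1 → after 1×micro: 4; S1 reads c0=4 → after 1×micro: -7/2 ⇒ (c0=4, c1=-7/2)
macro 2: S0 reads c1=-7/2 → after 1×micro: 0; S1 reads c0=0 → after 1×micro: -7/4 ⇒ (c0=0, c1=-7/4)
macro 3: S0 reads c1=-7/4 → after 1×micro: 4; S1 reads c0=4 → after 1×micro: -39/8 ⇒ (c0=4, c1=-39/8)
macro 4: S0 reads c1=-39/8 → after 1×micro: 4; S1 reads c0=4 → after 1×micro: -103/16 ⇒ (c0=4, c1=-103/16)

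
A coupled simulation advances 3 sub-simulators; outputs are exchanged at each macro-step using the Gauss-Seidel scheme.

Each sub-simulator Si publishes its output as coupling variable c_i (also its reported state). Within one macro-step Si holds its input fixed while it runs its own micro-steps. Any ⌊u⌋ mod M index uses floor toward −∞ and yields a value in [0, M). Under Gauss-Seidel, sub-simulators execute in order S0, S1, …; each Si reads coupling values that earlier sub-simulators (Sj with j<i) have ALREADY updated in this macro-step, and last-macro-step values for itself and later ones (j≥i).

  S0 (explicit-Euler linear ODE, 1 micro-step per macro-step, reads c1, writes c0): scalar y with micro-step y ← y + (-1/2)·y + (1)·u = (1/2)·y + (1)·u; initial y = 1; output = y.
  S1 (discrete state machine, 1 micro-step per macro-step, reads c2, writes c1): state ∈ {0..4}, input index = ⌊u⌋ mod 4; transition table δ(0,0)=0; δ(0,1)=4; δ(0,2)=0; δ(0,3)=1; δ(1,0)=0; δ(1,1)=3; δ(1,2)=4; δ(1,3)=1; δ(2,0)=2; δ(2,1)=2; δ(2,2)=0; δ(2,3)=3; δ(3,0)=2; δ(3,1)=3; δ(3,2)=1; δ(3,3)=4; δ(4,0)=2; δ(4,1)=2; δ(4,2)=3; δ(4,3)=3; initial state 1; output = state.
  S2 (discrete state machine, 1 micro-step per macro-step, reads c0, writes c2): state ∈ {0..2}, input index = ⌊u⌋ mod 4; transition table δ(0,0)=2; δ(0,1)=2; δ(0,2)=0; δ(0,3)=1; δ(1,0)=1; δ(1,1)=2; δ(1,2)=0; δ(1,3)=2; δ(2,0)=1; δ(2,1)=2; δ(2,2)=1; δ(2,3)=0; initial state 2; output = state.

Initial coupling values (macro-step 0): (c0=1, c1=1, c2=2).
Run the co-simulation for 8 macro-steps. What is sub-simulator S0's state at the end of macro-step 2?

S0 state at macro-step 2 = 19/4

macro 1: S0 reads c1=1 → after 1×micro: 3/2; S1 reads c2=2 → after 1×micro: 4; S2 reads c0=3/2 → after 1×micro: 2 ⇒ (c0=3/2, c1=4, c2=2)
macro 2: S0 reads c1=4 → after 1×micro: 19/4; S1 reads c2=2 → after 1×micro: 3; S2 reads c0=19/4 → after 1×micro: 1 ⇒ (c0=19/4, c1=3, c2=1)
macro 3: S0 reads c1=3 → after 1×micro: 43/8; S1 reads c2=1 → after 1×micro: 3; S2 reads c0=43/8 → after 1×micro: 2 ⇒ (c0=43/8, c1=3, c2=2)
macro 4: S0 reads c1=3 → after 1×micro: 91/16; S1 reads c2=2 → after 1×micro: 1; S2 reads c0=91/16 → after 1×micro: 2 ⇒ (c0=91/16, c1=1, c2=2)
macro 5: S0 reads c1=1 → after 1×micro: 123/32; S1 reads c2=2 → after 1×micro: 4; S2 reads c0=123/32 → after 1×micro: 0 ⇒ (c0=123/32, c1=4, c2=0)
macro 6: S0 reads c1=4 → after 1×micro: 379/64; S1 reads c2=0 → after 1×micro: 2; S2 reads c0=379/64 → after 1×micro: 2 ⇒ (c0=379/64, c1=2, c2=2)
macro 7: S0 reads c1=2 → after 1×micro: 635/128; S1 reads c2=2 → after 1×micro: 0; S2 reads c0=635/128 → after 1×micro: 1 ⇒ (c0=635/128, c1=0, c2=1)
macro 8: S0 reads c1=0 → after 1×micro: 635/256; S1 reads c2=1 → after 1×micro: 4; S2 reads c0=635/256 → after 1×micro: 0 ⇒ (c0=635/256, c1=4, c2=0)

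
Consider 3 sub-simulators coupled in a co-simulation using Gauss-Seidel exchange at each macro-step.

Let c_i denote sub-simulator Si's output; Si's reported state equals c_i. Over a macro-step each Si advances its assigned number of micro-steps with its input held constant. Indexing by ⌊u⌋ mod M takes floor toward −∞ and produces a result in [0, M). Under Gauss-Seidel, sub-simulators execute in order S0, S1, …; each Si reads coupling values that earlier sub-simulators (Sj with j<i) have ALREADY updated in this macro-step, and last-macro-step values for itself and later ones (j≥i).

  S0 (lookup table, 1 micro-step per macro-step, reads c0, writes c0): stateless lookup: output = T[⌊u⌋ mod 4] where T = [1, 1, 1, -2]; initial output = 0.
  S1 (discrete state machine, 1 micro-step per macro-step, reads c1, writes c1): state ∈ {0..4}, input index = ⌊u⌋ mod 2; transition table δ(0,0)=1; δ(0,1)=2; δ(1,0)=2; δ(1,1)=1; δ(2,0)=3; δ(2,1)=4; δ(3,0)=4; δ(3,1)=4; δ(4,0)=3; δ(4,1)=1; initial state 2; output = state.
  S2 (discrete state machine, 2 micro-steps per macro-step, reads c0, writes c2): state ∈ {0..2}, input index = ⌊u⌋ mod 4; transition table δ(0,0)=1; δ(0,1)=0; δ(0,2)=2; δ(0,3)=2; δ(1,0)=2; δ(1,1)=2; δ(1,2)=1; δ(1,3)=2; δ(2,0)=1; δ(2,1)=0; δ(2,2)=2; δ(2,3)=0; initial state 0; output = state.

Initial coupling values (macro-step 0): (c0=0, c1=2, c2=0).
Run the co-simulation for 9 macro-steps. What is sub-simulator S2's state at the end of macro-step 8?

macro 1: S0 reads c0=0 → after 1×micro: 1; S1 reads c1=2 → after 1×micro: 3; S2 reads c0=1 → after 2×micro: 0 ⇒ (c0=1, c1=3, c2=0)
macro 2: S0 reads c0=1 → after 1×micro: 1; S1 reads c1=3 → after 1×micro: 4; S2 reads c0=1 → after 2×micro: 0 ⇒ (c0=1, c1=4, c2=0)
macro 3: S0 reads c0=1 → after 1×micro: 1; S1 reads c1=4 → after 1×micro: 3; S2 reads c0=1 → after 2×micro: 0 ⇒ (c0=1, c1=3, c2=0)
macro 4: S0 reads c0=1 → after 1×micro: 1; S1 reads c1=3 → after 1×micro: 4; S2 reads c0=1 → after 2×micro: 0 ⇒ (c0=1, c1=4, c2=0)
macro 5: S0 reads c0=1 → after 1×micro: 1; S1 reads c1=4 → after 1×micro: 3; S2 reads c0=1 → after 2×micro: 0 ⇒ (c0=1, c1=3, c2=0)
macro 6: S0 reads c0=1 → after 1×micro: 1; S1 reads c1=3 → after 1×micro: 4; S2 reads c0=1 → after 2×micro: 0 ⇒ (c0=1, c1=4, c2=0)
macro 7: S0 reads c0=1 → after 1×micro: 1; S1 reads c1=4 → after 1×micro: 3; S2 reads c0=1 → after 2×micro: 0 ⇒ (c0=1, c1=3, c2=0)
macro 8: S0 reads c0=1 → after 1×micro: 1; S1 reads c1=3 → after 1×micro: 4; S2 reads c0=1 → after 2×micro: 0 ⇒ (c0=1, c1=4, c2=0)
macro 9: S0 reads c0=1 → after 1×micro: 1; S1 reads c1=4 → after 1×micro: 3; S2 reads c0=1 → after 2×micro: 0 ⇒ (c0=1, c1=3, c2=0)

S2 state at macro-step 8 = 0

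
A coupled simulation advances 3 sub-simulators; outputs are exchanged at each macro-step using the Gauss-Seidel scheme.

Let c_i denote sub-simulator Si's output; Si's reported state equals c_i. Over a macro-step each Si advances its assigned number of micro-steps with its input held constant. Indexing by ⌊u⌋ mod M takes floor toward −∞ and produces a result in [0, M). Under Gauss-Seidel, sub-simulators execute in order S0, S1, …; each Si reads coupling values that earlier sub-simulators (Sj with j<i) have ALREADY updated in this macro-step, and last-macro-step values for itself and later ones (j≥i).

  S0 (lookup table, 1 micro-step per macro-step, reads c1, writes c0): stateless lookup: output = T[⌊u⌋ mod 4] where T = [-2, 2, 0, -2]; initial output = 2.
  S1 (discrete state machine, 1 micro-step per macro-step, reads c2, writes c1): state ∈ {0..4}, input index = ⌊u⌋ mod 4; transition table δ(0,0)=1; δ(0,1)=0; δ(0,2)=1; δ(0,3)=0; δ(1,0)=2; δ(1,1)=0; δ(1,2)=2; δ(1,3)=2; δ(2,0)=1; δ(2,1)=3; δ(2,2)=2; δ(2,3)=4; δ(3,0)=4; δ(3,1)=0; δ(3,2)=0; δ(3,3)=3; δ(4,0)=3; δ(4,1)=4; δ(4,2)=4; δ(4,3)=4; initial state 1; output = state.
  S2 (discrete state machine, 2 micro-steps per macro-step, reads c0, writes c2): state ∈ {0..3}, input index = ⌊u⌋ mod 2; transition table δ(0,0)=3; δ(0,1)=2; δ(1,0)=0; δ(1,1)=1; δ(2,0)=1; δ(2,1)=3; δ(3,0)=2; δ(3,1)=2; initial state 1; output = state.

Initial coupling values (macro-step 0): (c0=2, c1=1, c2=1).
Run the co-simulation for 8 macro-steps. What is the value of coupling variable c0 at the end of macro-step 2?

macro 1: S0 reads c1=1 → after 1×micro: 2; S1 reads c2=1 → after 1×micro: 0; S2 reads c0=2 → after 2×micro: 3 ⇒ (c0=2, c1=0, c2=3)
macro 2: S0 reads c1=0 → after 1×micro: -2; S1 reads c2=3 → after 1×micro: 0; S2 reads c0=-2 → after 2×micro: 1 ⇒ (c0=-2, c1=0, c2=1)
macro 3: S0 reads c1=0 → after 1×micro: -2; S1 reads c2=1 → after 1×micro: 0; S2 reads c0=-2 → after 2×micro: 3 ⇒ (c0=-2, c1=0, c2=3)
macro 4: S0 reads c1=0 → after 1×micro: -2; S1 reads c2=3 → after 1×micro: 0; S2 reads c0=-2 → after 2×micro: 1 ⇒ (c0=-2, c1=0, c2=1)
macro 5: S0 reads c1=0 → after 1×micro: -2; S1 reads c2=1 → after 1×micro: 0; S2 reads c0=-2 → after 2×micro: 3 ⇒ (c0=-2, c1=0, c2=3)
macro 6: S0 reads c1=0 → after 1×micro: -2; S1 reads c2=3 → after 1×micro: 0; S2 reads c0=-2 → after 2×micro: 1 ⇒ (c0=-2, c1=0, c2=1)
macro 7: S0 reads c1=0 → after 1×micro: -2; S1 reads c2=1 → after 1×micro: 0; S2 reads c0=-2 → after 2×micro: 3 ⇒ (c0=-2, c1=0, c2=3)
macro 8: S0 reads c1=0 → after 1×micro: -2; S1 reads c2=3 → after 1×micro: 0; S2 reads c0=-2 → after 2×micro: 1 ⇒ (c0=-2, c1=0, c2=1)

c0 at macro-step 2 = -2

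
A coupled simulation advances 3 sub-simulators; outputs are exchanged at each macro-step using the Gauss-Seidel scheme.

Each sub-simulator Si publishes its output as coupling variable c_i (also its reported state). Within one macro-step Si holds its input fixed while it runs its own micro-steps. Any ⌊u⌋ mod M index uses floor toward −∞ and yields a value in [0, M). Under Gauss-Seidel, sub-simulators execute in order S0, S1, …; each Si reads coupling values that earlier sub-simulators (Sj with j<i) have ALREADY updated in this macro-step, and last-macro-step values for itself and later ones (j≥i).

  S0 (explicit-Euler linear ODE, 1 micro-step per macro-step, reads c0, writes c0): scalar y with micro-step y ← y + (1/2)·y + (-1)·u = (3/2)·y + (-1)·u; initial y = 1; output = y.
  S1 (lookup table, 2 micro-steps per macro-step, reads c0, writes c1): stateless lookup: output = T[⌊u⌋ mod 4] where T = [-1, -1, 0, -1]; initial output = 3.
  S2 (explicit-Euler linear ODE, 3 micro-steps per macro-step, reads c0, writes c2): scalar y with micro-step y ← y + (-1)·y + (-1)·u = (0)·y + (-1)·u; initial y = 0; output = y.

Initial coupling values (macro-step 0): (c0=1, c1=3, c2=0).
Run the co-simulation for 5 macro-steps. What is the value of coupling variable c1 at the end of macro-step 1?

c1 at macro-step 1 = -1

macro 1: S0 reads c0=1 → after 1×micro: 1/2; S1 reads c0=1/2 → after 2×micro: -1; S2 reads c0=1/2 → after 3×micro: -1/2 ⇒ (c0=1/2, c1=-1, c2=-1/2)
macro 2: S0 reads c0=1/2 → after 1×micro: 1/4; S1 reads c0=1/4 → after 2×micro: -1; S2 reads c0=1/4 → after 3×micro: -1/4 ⇒ (c0=1/4, c1=-1, c2=-1/4)
macro 3: S0 reads c0=1/4 → after 1×micro: 1/8; S1 reads c0=1/8 → after 2×micro: -1; S2 reads c0=1/8 → after 3×micro: -1/8 ⇒ (c0=1/8, c1=-1, c2=-1/8)
macro 4: S0 reads c0=1/8 → after 1×micro: 1/16; S1 reads c0=1/16 → after 2×micro: -1; S2 reads c0=1/16 → after 3×micro: -1/16 ⇒ (c0=1/16, c1=-1, c2=-1/16)
macro 5: S0 reads c0=1/16 → after 1×micro: 1/32; S1 reads c0=1/32 → after 2×micro: -1; S2 reads c0=1/32 → after 3×micro: -1/32 ⇒ (c0=1/32, c1=-1, c2=-1/32)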